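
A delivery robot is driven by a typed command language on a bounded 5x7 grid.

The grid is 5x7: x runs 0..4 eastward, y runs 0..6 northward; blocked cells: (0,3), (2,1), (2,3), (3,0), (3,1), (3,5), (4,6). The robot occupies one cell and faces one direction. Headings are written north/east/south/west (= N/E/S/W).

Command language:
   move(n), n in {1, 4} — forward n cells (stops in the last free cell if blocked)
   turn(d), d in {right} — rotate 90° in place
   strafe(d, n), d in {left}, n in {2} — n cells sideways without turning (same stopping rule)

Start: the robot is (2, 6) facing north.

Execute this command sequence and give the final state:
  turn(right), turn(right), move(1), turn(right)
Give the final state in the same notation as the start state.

begin: (2, 6) facing north
[1] after turn(right): (2, 6) facing east
[2] after turn(right): (2, 6) facing south
[3] after move(1): (2, 5) facing south
[4] after turn(right): (2, 5) facing west

(2, 5) facing west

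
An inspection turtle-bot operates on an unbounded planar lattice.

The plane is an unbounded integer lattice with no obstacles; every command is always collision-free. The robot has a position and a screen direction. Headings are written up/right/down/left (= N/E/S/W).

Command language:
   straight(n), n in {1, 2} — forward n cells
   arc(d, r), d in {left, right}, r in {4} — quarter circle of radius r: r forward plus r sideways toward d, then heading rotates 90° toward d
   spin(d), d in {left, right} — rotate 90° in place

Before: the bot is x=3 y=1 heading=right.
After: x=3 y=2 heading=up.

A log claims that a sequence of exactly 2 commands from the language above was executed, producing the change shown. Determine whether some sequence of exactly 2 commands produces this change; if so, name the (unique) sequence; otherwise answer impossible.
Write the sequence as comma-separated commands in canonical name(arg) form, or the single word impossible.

key: order matters: swapping spin(left) and straight(1) lands elsewhere
initial: x=3 y=1 heading=right
t=1 spin(left) ⇒ x=3 y=1 heading=up
t=2 straight(1) ⇒ x=3 y=2 heading=up
no other 2-command option fits: unique.

spin(left), straight(1)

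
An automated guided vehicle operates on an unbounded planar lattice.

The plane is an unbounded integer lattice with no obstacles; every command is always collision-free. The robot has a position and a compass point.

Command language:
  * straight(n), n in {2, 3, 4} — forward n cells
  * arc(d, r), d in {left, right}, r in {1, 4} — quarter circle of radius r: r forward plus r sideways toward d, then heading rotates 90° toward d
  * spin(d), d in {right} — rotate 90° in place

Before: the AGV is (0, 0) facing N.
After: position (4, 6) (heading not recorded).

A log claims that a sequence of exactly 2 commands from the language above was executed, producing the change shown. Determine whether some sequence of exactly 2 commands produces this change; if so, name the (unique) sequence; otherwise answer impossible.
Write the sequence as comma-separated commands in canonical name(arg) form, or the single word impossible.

key: running arc(right, 4) before straight(2) would end elsewhere — order is forced
initial: (0, 0) facing N
[1] after straight(2): (0, 2) facing N
[2] after arc(right, 4): (4, 6) facing E
all 64 alternatives checked — unique.

straight(2), arc(right, 4)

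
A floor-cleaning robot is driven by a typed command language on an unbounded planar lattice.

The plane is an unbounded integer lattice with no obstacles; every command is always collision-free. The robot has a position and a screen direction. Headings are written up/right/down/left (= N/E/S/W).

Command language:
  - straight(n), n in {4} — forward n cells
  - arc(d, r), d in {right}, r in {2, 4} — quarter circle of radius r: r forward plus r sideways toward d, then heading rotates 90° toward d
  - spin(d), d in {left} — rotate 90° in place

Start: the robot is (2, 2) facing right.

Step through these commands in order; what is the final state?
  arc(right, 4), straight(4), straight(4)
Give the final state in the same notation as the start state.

start: (2, 2) facing right
1. arc(right, 4) → (6, -2) facing down
2. straight(4) → (6, -6) facing down
3. straight(4) → (6, -10) facing down

(6, -10) facing down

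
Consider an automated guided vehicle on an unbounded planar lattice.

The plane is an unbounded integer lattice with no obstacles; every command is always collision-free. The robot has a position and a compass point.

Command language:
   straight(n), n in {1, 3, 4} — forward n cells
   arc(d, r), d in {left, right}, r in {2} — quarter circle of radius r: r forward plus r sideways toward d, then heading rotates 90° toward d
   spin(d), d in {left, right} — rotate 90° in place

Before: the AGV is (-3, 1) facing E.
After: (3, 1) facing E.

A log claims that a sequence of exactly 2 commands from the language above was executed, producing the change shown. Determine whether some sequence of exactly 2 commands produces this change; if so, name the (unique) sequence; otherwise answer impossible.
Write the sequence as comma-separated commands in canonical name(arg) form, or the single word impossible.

key: heading stays E — no command in the sequence turns
initial: (-3, 1) facing E
1. straight(3) → (0, 1) facing E
2. straight(3) → (3, 1) facing E
uniquely the one of 49 2-step routes that fits.

straight(3), straight(3)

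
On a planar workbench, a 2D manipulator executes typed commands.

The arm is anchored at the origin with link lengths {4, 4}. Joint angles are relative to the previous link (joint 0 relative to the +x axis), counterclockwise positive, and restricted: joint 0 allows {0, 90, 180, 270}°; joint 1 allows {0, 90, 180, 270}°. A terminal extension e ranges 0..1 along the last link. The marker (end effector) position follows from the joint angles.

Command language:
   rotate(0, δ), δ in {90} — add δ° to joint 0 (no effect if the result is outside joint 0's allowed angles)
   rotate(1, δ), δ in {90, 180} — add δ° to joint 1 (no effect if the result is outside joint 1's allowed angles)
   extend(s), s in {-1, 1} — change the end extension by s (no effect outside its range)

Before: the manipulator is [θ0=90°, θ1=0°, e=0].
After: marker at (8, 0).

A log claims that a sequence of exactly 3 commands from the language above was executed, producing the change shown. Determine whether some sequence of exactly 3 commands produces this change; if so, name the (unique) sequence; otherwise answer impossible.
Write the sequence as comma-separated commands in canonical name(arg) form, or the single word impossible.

rotate(0, 90), rotate(0, 90), rotate(0, 90)

initial: [θ0=90°, θ1=0°, e=0]
t=1 rotate(0, 90) ⇒ [θ0=180°, θ1=0°, e=0]
t=2 rotate(0, 90) ⇒ [θ0=270°, θ1=0°, e=0]
t=3 rotate(0, 90) ⇒ [θ0=0°, θ1=0°, e=0]
all 125 alternatives checked — unique.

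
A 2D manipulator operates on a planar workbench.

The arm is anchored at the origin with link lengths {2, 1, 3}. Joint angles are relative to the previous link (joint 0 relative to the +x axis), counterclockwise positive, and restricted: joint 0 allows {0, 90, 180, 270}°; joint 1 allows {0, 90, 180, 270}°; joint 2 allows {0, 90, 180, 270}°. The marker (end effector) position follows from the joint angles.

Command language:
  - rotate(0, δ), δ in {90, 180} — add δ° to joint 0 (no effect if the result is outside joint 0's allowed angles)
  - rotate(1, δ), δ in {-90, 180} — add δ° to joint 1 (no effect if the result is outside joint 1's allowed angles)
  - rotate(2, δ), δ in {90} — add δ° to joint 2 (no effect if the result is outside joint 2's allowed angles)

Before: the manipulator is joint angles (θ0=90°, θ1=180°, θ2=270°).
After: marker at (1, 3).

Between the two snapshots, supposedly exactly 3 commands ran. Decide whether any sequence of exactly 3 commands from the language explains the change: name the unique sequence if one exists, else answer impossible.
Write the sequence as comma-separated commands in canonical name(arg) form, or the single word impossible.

from: joint angles (θ0=90°, θ1=180°, θ2=270°)
step 1 (rotate(0, 90)): joint angles (θ0=180°, θ1=180°, θ2=270°)
step 2 (rotate(0, 90)): joint angles (θ0=270°, θ1=180°, θ2=270°)
step 3 (rotate(0, 90)): joint angles (θ0=0°, θ1=180°, θ2=270°)
uniquely the one of 125 3-step routes that fits.

rotate(0, 90), rotate(0, 90), rotate(0, 90)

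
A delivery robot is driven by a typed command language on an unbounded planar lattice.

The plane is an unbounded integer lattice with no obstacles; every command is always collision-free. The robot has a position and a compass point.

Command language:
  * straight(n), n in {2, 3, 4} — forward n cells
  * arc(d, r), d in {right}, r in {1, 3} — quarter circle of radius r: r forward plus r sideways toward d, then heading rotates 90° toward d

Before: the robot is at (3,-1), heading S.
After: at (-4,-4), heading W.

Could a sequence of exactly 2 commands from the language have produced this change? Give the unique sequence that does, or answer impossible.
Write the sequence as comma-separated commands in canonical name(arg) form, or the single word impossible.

arc(right, 3), straight(4)

key: order matters: swapping arc(right, 3) and straight(4) lands elsewhere
t0: at (3,-1), heading S
1. arc(right, 3) → at (0,-4), heading W
2. straight(4) → at (-4,-4), heading W
no other 2-command option fits: unique.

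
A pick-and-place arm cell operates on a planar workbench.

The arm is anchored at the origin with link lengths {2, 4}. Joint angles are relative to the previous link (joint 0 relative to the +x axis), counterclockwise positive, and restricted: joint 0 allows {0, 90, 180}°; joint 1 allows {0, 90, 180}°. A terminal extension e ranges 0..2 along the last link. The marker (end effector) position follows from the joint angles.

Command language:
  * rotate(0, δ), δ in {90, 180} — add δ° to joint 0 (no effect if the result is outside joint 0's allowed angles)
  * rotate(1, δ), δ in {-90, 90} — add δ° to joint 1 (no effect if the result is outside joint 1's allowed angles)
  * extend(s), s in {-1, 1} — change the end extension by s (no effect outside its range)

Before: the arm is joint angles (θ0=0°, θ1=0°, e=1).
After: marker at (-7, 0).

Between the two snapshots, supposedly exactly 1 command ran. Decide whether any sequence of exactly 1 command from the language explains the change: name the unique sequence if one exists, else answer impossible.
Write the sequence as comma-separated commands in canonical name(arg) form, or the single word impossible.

rotate(0, 180)

t0: joint angles (θ0=0°, θ1=0°, e=1)
t=1 rotate(0, 180) ⇒ joint angles (θ0=180°, θ1=0°, e=1)
no rival 1-sequence matches.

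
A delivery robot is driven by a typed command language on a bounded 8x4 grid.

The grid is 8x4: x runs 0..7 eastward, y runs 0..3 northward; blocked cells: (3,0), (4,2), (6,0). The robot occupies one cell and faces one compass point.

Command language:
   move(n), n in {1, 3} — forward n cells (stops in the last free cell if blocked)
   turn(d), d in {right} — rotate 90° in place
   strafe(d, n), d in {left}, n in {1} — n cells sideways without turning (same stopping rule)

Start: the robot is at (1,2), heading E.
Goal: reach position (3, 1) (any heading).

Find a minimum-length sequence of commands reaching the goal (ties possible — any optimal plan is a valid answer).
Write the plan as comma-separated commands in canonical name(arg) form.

initial: at (1,2), heading E
1. move(3) → at (3,2), heading E
2. turn(right) → at (3,2), heading S
3. move(1) → at (3,1), heading S
minimal: 3 command(s), checked below 3.

move(3), turn(right), move(1)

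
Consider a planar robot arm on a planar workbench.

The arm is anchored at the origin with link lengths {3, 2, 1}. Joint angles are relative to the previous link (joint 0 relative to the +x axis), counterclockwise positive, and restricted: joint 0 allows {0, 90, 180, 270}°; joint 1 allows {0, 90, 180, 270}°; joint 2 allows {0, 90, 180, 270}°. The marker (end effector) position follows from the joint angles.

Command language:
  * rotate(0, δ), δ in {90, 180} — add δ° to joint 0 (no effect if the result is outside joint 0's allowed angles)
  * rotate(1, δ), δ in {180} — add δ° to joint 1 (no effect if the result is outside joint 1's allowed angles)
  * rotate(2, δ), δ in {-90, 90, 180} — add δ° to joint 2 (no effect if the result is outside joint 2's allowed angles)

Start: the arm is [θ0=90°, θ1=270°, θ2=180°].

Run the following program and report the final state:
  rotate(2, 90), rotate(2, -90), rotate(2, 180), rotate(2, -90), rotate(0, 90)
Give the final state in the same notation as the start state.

[θ0=180°, θ1=270°, θ2=270°]

t0: [θ0=90°, θ1=270°, θ2=180°]
[1] after rotate(2, 90): [θ0=90°, θ1=270°, θ2=270°]
[2] after rotate(2, -90): [θ0=90°, θ1=270°, θ2=180°]
[3] after rotate(2, 180): [θ0=90°, θ1=270°, θ2=0°]
[4] after rotate(2, -90): [θ0=90°, θ1=270°, θ2=270°]
[5] after rotate(0, 90): [θ0=180°, θ1=270°, θ2=270°]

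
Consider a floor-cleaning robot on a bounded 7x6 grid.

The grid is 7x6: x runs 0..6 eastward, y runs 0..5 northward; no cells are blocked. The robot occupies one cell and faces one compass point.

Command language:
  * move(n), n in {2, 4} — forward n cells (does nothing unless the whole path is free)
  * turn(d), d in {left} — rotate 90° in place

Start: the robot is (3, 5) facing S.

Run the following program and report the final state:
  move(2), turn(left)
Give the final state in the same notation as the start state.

(3, 3) facing E

t0: (3, 5) facing S
1. move(2) → (3, 3) facing S
2. turn(left) → (3, 3) facing E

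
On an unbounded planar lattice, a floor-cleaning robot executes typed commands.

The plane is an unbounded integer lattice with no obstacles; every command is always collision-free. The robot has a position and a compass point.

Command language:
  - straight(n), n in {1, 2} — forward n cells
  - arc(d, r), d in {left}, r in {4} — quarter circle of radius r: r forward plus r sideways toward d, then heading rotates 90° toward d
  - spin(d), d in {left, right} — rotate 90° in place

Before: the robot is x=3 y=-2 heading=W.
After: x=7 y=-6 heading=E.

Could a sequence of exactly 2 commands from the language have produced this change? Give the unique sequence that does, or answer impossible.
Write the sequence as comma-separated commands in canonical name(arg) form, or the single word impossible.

key: running arc(left, 4) before spin(left) would end elsewhere — order is forced
begin: x=3 y=-2 heading=W
step 1 (spin(left)): x=3 y=-2 heading=S
step 2 (arc(left, 4)): x=7 y=-6 heading=E
all 25 alternatives checked — unique.

spin(left), arc(left, 4)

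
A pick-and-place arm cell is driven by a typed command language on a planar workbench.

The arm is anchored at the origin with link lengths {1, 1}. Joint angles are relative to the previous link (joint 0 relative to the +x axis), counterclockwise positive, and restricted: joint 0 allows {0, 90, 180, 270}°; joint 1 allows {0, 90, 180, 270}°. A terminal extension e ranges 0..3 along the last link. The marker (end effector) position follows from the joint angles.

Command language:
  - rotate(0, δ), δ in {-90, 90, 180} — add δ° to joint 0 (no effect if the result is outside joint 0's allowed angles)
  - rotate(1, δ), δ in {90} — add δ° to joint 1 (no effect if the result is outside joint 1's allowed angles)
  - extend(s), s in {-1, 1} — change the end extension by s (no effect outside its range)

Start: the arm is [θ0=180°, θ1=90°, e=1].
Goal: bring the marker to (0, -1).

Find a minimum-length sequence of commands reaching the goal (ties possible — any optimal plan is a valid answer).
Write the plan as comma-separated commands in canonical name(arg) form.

rotate(1, 90), rotate(0, -90)

from: [θ0=180°, θ1=90°, e=1]
t=1 rotate(1, 90) ⇒ [θ0=180°, θ1=180°, e=1]
t=2 rotate(0, -90) ⇒ [θ0=90°, θ1=180°, e=1]
minimal: 2 command(s), checked below 2.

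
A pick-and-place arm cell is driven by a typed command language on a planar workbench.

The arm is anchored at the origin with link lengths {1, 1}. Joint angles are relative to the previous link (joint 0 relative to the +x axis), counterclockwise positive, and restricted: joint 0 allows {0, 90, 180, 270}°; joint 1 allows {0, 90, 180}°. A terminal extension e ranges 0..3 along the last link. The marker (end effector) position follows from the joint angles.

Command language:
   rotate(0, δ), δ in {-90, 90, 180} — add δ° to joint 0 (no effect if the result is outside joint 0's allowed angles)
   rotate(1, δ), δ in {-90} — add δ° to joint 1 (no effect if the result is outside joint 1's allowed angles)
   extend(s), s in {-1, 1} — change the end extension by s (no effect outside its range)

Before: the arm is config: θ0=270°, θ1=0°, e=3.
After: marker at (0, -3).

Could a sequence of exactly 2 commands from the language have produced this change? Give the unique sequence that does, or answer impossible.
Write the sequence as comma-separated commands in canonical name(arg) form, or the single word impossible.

t0: config: θ0=270°, θ1=0°, e=3
1. extend(-1) → config: θ0=270°, θ1=0°, e=2
2. extend(-1) → config: θ0=270°, θ1=0°, e=1
no rival 2-sequence matches.

extend(-1), extend(-1)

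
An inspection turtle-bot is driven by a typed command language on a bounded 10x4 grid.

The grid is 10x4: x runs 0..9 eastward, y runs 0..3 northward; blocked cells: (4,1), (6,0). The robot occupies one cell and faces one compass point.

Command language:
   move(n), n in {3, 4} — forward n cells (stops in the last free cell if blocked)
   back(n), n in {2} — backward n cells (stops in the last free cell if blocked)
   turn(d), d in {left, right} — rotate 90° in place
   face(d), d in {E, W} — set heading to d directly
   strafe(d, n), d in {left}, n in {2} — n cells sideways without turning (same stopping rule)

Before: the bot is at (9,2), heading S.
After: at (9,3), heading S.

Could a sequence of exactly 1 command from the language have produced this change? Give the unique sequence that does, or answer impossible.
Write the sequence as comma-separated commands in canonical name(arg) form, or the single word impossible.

back(2)

key: back(2) runs into the grid edge before its full distance
from: at (9,2), heading S
1. back(2) → at (9,3), heading S
no rival 1-sequence matches.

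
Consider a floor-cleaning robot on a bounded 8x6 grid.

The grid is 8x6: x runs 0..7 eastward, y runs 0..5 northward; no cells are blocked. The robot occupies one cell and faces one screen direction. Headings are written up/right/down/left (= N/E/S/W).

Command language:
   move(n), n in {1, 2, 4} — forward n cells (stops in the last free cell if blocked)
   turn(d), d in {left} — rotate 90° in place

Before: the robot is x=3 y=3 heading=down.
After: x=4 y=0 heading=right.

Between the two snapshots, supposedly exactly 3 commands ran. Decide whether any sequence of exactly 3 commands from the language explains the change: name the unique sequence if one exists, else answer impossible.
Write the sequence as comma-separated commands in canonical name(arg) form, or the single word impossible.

move(4), turn(left), move(1)

key: cell and facing (now E) both changed — the 3 commands mix motion and turning
begin: x=3 y=3 heading=down
t=1 move(4) ⇒ x=3 y=0 heading=down
t=2 turn(left) ⇒ x=3 y=0 heading=right
t=3 move(1) ⇒ x=4 y=0 heading=right
uniquely the one of 64 3-step routes that fits.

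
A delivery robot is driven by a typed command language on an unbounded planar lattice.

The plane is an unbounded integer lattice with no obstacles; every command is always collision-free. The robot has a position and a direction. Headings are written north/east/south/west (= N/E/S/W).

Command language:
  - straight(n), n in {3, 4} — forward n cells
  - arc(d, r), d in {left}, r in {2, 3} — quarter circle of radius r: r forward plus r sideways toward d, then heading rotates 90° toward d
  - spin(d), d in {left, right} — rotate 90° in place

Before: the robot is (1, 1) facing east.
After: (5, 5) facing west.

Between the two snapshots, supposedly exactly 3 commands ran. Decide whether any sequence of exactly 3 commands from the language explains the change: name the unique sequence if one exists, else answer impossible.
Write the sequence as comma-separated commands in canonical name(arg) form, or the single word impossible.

key: order matters: swapping straight(4) and arc(left, 2) lands elsewhere
start: (1, 1) facing east
step 1 (straight(4)): (5, 1) facing east
step 2 (arc(left, 2)): (7, 3) facing north
step 3 (arc(left, 2)): (5, 5) facing west
no other 3-command option fits: unique.

straight(4), arc(left, 2), arc(left, 2)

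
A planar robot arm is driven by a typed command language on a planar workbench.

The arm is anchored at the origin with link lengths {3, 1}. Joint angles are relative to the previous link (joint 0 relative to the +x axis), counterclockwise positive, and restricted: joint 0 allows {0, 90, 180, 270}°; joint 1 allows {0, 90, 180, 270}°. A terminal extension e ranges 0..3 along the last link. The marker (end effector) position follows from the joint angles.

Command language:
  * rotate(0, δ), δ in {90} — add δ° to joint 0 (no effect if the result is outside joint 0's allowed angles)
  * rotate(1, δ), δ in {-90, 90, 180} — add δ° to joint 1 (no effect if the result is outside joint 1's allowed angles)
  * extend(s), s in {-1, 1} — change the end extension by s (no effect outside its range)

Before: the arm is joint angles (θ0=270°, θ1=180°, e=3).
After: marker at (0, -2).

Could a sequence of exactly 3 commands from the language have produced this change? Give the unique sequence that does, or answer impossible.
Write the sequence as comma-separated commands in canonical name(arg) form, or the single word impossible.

extend(-1), extend(-1), extend(-1)

start: joint angles (θ0=270°, θ1=180°, e=3)
step 1 (extend(-1)): joint angles (θ0=270°, θ1=180°, e=2)
step 2 (extend(-1)): joint angles (θ0=270°, θ1=180°, e=1)
step 3 (extend(-1)): joint angles (θ0=270°, θ1=180°, e=0)
all 216 alternatives checked — unique.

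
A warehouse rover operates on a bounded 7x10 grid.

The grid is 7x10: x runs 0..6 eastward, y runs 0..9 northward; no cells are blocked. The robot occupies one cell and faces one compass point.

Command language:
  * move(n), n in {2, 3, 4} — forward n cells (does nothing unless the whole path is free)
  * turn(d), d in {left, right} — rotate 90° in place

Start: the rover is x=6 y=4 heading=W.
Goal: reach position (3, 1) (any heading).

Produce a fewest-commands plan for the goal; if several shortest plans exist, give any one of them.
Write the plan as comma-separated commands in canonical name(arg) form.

move(3), turn(left), move(3)

from: x=6 y=4 heading=W
1. move(3) → x=3 y=4 heading=W
2. turn(left) → x=3 y=4 heading=S
3. move(3) → x=3 y=1 heading=S
no 2-step plan works, so 3 is optimal.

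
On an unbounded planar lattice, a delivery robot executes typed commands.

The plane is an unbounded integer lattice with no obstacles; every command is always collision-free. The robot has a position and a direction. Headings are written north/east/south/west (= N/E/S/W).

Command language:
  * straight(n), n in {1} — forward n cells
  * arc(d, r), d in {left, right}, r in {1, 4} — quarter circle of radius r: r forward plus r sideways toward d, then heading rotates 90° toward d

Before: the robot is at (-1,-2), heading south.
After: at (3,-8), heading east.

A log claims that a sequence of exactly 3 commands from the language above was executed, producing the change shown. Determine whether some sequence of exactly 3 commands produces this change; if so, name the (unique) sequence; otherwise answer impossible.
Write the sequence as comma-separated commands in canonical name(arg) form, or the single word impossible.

key: cell and facing (now E) both changed — the 3 commands mix motion and turning
initial: at (-1,-2), heading south
1. straight(1) → at (-1,-3), heading south
2. straight(1) → at (-1,-4), heading south
3. arc(left, 4) → at (3,-8), heading east
no rival 3-sequence matches.

straight(1), straight(1), arc(left, 4)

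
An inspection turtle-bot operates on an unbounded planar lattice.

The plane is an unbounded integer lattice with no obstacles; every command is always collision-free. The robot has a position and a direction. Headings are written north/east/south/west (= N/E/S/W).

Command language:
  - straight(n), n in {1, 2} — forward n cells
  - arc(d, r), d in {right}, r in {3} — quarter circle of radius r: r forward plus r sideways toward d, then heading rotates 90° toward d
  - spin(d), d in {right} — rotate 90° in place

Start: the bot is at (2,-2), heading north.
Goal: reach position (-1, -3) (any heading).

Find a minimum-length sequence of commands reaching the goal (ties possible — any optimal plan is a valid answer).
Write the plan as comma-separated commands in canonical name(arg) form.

begin: at (2,-2), heading north
t=1 straight(2) ⇒ at (2,0), heading north
t=2 spin(right) ⇒ at (2,0), heading east
t=3 spin(right) ⇒ at (2,0), heading south
t=4 arc(right, 3) ⇒ at (-1,-3), heading west
no 3-step plan works, so 4 is optimal.

straight(2), spin(right), spin(right), arc(right, 3)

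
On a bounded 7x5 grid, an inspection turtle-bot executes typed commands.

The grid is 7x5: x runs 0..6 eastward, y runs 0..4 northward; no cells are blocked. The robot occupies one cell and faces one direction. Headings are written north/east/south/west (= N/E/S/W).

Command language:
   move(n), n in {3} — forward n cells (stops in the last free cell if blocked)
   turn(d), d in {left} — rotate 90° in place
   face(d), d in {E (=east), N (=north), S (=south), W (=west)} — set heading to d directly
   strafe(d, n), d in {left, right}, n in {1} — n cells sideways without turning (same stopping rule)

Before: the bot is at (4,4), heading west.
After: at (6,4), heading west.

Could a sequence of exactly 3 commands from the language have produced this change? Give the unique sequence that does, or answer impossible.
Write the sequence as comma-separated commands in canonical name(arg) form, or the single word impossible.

face(E), move(3), face(W)

key: move(3) runs into the grid edge before its full distance
t0: at (4,4), heading west
1. face(E) → at (4,4), heading east
2. move(3) → at (6,4), heading east
3. face(W) → at (6,4), heading west
all 512 alternatives checked — unique.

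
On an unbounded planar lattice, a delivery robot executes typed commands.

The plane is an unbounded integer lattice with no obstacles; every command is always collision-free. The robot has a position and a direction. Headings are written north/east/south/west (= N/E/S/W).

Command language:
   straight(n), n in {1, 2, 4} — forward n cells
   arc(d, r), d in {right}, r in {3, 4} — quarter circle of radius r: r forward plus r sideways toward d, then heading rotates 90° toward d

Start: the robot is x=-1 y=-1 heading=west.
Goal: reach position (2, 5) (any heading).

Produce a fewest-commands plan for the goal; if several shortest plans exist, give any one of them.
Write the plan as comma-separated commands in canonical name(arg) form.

start: x=-1 y=-1 heading=west
[1] after arc(right, 4): x=-5 y=3 heading=north
[2] after straight(1): x=-5 y=4 heading=north
[3] after arc(right, 4): x=-1 y=8 heading=east
[4] after arc(right, 3): x=2 y=5 heading=south
minimal: 4 command(s), checked below 4.

arc(right, 4), straight(1), arc(right, 4), arc(right, 3)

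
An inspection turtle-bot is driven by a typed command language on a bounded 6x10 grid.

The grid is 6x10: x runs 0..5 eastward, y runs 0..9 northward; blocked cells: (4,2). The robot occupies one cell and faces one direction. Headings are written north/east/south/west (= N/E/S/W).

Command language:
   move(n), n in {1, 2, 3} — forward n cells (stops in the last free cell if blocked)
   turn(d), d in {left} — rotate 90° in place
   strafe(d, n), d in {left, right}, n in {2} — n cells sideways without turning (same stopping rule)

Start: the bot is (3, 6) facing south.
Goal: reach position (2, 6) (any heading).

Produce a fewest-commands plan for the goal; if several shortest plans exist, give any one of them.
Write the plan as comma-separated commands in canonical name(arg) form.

strafe(right, 2), turn(left), move(1)

from: (3, 6) facing south
[1] after strafe(right, 2): (1, 6) facing south
[2] after turn(left): (1, 6) facing east
[3] after move(1): (2, 6) facing east
no 2-step plan works, so 3 is optimal.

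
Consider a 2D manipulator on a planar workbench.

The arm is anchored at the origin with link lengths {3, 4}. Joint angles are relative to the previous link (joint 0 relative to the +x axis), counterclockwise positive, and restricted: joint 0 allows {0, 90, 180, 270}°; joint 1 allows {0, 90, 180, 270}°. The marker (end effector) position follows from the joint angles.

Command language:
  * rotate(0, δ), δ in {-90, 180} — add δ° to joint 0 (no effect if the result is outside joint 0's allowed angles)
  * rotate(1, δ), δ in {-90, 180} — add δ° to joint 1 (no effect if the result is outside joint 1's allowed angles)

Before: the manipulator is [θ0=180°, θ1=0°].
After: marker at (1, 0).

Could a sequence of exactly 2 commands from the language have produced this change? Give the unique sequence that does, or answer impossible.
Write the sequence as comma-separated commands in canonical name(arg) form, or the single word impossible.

rotate(1, -90), rotate(1, -90)

initial: [θ0=180°, θ1=0°]
step 1 (rotate(1, -90)): [θ0=180°, θ1=270°]
step 2 (rotate(1, -90)): [θ0=180°, θ1=180°]
no rival 2-sequence matches.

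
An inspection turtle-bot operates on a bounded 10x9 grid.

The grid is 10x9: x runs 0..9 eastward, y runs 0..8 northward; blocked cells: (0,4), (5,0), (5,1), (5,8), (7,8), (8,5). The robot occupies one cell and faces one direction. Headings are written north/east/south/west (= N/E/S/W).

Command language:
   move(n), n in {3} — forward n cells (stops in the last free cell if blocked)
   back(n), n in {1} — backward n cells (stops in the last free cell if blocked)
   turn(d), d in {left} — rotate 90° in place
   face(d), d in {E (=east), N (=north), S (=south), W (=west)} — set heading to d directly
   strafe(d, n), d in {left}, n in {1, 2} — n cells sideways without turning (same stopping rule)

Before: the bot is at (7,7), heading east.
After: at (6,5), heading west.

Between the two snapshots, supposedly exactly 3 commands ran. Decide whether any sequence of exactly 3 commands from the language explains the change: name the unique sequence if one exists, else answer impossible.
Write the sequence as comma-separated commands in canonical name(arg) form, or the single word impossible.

key: running strafe(left, 2) before back(1) would end elsewhere — order is forced
t0: at (7,7), heading east
1. back(1) → at (6,7), heading east
2. face(W) → at (6,7), heading west
3. strafe(left, 2) → at (6,5), heading west
uniquely the one of 729 3-step routes that fits.

back(1), face(W), strafe(left, 2)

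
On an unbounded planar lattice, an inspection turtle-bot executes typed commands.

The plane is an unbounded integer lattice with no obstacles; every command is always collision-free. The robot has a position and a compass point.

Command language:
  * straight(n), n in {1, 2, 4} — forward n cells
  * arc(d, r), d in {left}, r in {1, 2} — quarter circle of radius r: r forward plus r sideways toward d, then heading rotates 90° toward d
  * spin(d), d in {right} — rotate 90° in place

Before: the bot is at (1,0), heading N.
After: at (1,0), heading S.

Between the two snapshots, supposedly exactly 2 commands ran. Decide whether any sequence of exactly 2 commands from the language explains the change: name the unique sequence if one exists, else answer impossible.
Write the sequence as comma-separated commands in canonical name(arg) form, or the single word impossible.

spin(right), spin(right)

key: (1,0) unmoved — no command in the sequence translates
start: at (1,0), heading N
step 1 (spin(right)): at (1,0), heading E
step 2 (spin(right)): at (1,0), heading S
uniquely the one of 36 2-step routes that fits.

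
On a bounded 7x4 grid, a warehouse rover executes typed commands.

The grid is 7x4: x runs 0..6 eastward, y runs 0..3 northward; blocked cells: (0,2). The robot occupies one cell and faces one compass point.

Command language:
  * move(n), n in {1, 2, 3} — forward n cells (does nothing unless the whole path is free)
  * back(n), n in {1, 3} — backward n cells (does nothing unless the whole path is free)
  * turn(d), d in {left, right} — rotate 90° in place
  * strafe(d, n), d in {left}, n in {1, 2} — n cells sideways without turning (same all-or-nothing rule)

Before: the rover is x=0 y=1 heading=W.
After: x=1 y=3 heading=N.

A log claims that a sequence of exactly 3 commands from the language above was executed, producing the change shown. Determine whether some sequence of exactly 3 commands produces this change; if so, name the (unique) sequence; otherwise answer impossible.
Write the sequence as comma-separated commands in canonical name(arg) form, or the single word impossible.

key: running move(2) before back(1) would end elsewhere — order is forced
start: x=0 y=1 heading=W
t=1 back(1) ⇒ x=1 y=1 heading=W
t=2 turn(right) ⇒ x=1 y=1 heading=N
t=3 move(2) ⇒ x=1 y=3 heading=N
uniquely the one of 729 3-step routes that fits.

back(1), turn(right), move(2)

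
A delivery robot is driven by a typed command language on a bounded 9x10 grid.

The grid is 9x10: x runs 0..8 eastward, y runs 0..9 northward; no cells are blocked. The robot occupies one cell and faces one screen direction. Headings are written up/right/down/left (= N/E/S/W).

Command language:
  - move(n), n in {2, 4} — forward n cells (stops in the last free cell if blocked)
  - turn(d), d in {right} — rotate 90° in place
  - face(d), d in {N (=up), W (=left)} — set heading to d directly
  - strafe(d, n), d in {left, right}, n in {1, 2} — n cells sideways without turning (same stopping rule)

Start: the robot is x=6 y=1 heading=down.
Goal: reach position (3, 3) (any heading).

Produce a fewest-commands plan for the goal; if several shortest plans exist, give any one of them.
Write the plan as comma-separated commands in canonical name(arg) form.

face(N), strafe(left, 2), move(2), strafe(left, 1)

initial: x=6 y=1 heading=down
[1] after face(N): x=6 y=1 heading=up
[2] after strafe(left, 2): x=4 y=1 heading=up
[3] after move(2): x=4 y=3 heading=up
[4] after strafe(left, 1): x=3 y=3 heading=up
no 3-step plan works, so 4 is optimal.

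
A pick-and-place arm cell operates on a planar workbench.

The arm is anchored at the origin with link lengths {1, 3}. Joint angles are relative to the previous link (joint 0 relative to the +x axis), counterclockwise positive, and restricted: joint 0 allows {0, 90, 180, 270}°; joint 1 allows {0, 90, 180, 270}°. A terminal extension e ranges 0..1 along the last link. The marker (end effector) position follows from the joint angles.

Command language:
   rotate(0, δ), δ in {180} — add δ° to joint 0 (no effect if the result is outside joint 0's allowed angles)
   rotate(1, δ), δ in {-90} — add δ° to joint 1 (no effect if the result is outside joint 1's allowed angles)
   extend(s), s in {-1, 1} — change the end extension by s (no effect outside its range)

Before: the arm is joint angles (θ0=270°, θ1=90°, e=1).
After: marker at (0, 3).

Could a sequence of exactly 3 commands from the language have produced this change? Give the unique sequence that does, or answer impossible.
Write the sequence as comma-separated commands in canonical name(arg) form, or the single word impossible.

rotate(1, -90), rotate(1, -90), rotate(1, -90)

from: joint angles (θ0=270°, θ1=90°, e=1)
t=1 rotate(1, -90) ⇒ joint angles (θ0=270°, θ1=0°, e=1)
t=2 rotate(1, -90) ⇒ joint angles (θ0=270°, θ1=270°, e=1)
t=3 rotate(1, -90) ⇒ joint angles (θ0=270°, θ1=180°, e=1)
uniquely the one of 64 3-step routes that fits.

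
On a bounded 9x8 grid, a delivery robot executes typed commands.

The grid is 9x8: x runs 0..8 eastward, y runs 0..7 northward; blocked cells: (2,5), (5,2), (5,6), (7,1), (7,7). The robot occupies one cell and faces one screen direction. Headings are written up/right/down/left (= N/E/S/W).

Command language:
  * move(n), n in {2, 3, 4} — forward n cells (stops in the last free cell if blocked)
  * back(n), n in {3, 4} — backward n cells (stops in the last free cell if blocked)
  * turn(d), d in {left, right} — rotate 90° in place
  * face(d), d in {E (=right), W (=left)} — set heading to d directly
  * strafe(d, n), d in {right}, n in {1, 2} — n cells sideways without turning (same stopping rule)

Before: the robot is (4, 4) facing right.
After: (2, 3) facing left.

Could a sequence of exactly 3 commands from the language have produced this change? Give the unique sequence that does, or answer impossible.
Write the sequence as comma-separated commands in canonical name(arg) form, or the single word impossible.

key: cell and facing (now W) both changed — the 3 commands mix motion and turning
t0: (4, 4) facing right
step 1 (strafe(right, 1)): (4, 3) facing right
step 2 (face(W)): (4, 3) facing left
step 3 (move(2)): (2, 3) facing left
no other 3-command option fits: unique.

strafe(right, 1), face(W), move(2)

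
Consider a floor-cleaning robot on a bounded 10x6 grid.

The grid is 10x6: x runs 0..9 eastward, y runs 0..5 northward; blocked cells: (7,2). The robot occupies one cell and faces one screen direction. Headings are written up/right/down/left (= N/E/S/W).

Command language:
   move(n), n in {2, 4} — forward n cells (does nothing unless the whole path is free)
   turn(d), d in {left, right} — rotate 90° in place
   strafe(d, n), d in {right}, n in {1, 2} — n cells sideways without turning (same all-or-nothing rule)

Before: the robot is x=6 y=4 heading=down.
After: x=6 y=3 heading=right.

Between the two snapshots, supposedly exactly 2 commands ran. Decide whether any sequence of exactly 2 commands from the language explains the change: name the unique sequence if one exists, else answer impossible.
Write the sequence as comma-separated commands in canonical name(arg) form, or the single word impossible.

turn(left), strafe(right, 1)

key: running strafe(right, 1) before turn(left) would end elsewhere — order is forced
from: x=6 y=4 heading=down
[1] after turn(left): x=6 y=4 heading=right
[2] after strafe(right, 1): x=6 y=3 heading=right
no rival 2-sequence matches.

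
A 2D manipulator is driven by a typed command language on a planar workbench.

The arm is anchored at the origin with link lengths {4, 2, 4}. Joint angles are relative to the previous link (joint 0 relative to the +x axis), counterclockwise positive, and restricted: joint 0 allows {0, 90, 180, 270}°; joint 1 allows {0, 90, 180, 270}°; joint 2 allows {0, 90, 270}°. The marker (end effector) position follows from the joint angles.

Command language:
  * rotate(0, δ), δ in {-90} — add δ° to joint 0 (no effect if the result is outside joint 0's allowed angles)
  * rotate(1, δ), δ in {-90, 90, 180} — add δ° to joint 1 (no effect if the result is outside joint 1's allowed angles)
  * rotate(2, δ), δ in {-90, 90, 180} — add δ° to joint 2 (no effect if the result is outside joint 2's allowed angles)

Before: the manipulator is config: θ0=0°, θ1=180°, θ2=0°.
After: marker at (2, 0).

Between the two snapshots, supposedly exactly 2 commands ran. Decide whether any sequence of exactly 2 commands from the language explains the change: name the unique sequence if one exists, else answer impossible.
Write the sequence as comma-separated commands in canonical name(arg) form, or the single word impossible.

start: config: θ0=0°, θ1=180°, θ2=0°
[1] after rotate(0, -90): config: θ0=270°, θ1=180°, θ2=0°
[2] after rotate(0, -90): config: θ0=180°, θ1=180°, θ2=0°
all 49 alternatives checked — unique.

rotate(0, -90), rotate(0, -90)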